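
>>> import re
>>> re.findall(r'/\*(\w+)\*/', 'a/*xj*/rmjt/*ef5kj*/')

['xj', 'ef5kj']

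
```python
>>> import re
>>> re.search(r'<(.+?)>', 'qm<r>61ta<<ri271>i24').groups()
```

The match spans [2:5] → '<r>'.
Captured: group 1 = 'r'.

('r',)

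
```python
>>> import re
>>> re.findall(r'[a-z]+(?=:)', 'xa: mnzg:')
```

['xa', 'mnzg']

The `(?=…)`/`(?<=…)` assertion just peeks at neighbouring text; it doesn't advance the match position.
Matches: at [0:2] → 'xa'; at [4:8] → 'mnzg'.
No capturing groups, so `findall` returns the 2 full match strings.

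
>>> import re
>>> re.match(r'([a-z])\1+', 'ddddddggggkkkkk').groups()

The match spans [0:6] → 'dddddd'.
Captured: group 1 = 'd'.

('d',)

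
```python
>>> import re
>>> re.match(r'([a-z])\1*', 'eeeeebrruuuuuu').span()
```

(0, 5)

The backreference `\1` re-matches whatever the first group consumed, character for character.
`match` is anchored at position 0; if the pattern doesn't fit there, it returns None.
The match spans [0:5] → 'eeeee'.
Captured: group 1 = 'e'.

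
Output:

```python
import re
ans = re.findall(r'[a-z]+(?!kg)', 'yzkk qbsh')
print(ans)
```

`(?!…)`/`(?<!…)` only lets a position through if the neighbouring text does NOT match; no characters are consumed.
Walking the string: at [0:4] → 'yzkk'; at [5:9] → 'qbsh'.
`findall` yields the raw match text (2 of them) because the pattern has no groups.

['yzkk', 'qbsh']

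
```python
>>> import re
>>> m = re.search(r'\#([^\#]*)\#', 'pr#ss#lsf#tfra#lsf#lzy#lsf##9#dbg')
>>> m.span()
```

(2, 6)

`search` walks the string left to right and returns the first match it finds.
The match spans [2:6] → '#ss#'.
Captured: group 1 = 'ss'.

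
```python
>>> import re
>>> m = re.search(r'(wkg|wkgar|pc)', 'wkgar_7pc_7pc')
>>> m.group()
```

'wkg'

The regex engine tests alternatives in the order written; an earlier branch that matches wins even if a later one would match more.
The match spans [0:3] → 'wkg'.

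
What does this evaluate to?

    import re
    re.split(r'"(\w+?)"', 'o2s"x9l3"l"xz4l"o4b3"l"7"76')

['o2s', 'x9l3', 'l', 'xz4l', 'o4b3', 'l', '7"76']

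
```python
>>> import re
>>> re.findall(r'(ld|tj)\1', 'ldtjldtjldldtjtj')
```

['ld', 'tj']

After group 1 captures some text, `\1` only succeeds where that same text appears again.
Scanning left to right: at [8:12] match 'ldld', group 1 = 'ld'; at [12:16] match 'tjtj', group 1 = 'tj'.
`findall` collects group 1 from each match (2 total).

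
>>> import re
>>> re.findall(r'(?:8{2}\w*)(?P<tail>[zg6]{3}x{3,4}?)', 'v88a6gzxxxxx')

A non-greedy quantifier consumes as few characters as it can — just enough that the remainder of the pattern still matches from where it stops; whatever follows it matches normally.
`findall` collects group 1 from the one match (1 total).

['6gzxxx']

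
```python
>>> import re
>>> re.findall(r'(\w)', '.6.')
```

Pattern: a word character (captured).
Matches: at [1:2] match '6', group 1 = '6'.
Because there's exactly one group, `findall` drops the full match and keeps group 1 from the one hit.

['6']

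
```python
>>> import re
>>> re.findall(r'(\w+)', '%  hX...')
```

['hX']

Pattern: one or more of a word character (captured).
Scanning left to right: at [3:5] match 'hX', group 1 = 'hX'.
With a single group, `findall` returns only what that group captured — 1 item.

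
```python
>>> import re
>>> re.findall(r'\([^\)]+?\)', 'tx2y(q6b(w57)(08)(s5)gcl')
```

No capturing groups, so `findall` returns the 3 full match strings.

['(q6b(w57)', '(08)', '(s5)']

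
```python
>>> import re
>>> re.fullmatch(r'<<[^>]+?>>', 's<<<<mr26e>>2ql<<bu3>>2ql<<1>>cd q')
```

None

`re.fullmatch` is like wrapping the pattern in `^…$` (in single-line mode).
Here there's no way to consume every character, so the call returns None.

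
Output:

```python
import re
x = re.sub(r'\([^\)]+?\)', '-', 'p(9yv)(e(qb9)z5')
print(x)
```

p--z5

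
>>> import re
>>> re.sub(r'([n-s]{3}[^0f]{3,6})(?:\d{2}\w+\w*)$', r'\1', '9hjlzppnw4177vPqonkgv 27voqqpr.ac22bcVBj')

Pattern: exactly 3 of a character in [n-s], then 3 to 6 of any character except [0f] (captured); then exactly 2 of a digit, then one or more of a word character, then zero or more of a word character (non-capturing group); then anchored at the end.
Matches: at [25:40] → 'oqqpr.ac22bcVBj'.
Each match is replaced using the text its own group 1 captured.

'9hjlzppnw4177vPqonkgv 27voqqpr.ac'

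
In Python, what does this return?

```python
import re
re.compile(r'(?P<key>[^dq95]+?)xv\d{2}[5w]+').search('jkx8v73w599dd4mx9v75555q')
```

This matches one or more of any character except [dq95] (lazy) (captured as 'key'); then the literal 'xv', then exactly 2 of a digit, then one or more of one of [5w].
`re.search` tries every starting position until one works.
Here no position works, so the call returns None.

None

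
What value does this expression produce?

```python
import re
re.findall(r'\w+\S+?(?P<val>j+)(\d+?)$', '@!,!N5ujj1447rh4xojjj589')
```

Pattern: one or more of a word character, then one or more of a non-whitespace character (lazy); then one or more of a literal 'j' (captured as 'val'); then one or more of a digit (lazy) (captured); then anchored at the end.
Scanning left to right: at [4:24] match 'N5ujj1447rh4xojjj589', groups = ('j', '589').
With 2 capturing groups, `findall` returns a 2-tuple per match.

[('j', '589')]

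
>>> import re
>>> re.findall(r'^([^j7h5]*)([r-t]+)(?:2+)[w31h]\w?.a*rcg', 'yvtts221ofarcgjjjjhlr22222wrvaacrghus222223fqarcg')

[('yvtt', 's')]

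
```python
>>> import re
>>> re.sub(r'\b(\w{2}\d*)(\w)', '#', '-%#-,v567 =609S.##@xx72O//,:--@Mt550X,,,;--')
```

'-%#-,# =#.##@#//,:--@#,,,;--'

Every occurrence is swapped for '#'.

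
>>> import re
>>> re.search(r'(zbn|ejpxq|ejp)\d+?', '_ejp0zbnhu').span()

The match spans [1:5] → 'ejp0'.

(1, 5)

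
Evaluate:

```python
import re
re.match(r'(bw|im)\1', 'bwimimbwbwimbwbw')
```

`\1` has to match the exact text group 1 already captured.
`match` is anchored at position 0; if the pattern doesn't fit there, it returns None.
Here the string doesn't start with a match, so the call returns None.

None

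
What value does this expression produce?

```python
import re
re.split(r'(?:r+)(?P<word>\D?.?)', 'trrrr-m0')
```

['t', '-m', '0']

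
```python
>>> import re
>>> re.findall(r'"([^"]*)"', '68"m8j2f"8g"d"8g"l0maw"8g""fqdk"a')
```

Walking the string: at [2:9] match '"m8j2f"', group 1 = 'm8j2f'; at [11:14] match '"d"', group 1 = 'd'; at [16:23] match '"l0maw"', group 1 = 'l0maw'; at [25:27] match '""', group 1 = ''.
Because there's exactly one group, `findall` drops the full match and keeps group 1 from each hit.

['m8j2f', 'd', 'l0maw', '']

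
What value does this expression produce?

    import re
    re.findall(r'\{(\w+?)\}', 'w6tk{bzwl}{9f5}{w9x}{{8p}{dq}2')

Matches: at [4:10] match '{bzwl}', group 1 = 'bzwl'; at [10:15] match '{9f5}', group 1 = '9f5'; at [15:20] match '{w9x}', group 1 = 'w9x'; at [21:25] match '{8p}', group 1 = '8p'; at [25:29] match '{dq}', group 1 = 'dq'.
With a single group, `findall` returns only what that group captured — 5 items.

['bzwl', '9f5', 'w9x', '8p', 'dq']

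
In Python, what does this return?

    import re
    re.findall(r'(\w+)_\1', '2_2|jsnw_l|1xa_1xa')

A backreference is literal: `\1` must see the identical characters the first group matched.
Walking the string: at [0:3] match '2_2', group 1 = '2'; at [11:18] match '1xa_1xa', group 1 = '1xa'.
With a single group, `findall` returns only what that group captured — 2 items.

['2', '1xa']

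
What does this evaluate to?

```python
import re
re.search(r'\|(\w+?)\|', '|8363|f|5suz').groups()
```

('8363',)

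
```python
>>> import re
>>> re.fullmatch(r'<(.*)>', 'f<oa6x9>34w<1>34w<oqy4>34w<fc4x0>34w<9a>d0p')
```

None

`re.fullmatch` requires the pattern to consume the entire string.
Here there's no way to consume every character, so the call returns None.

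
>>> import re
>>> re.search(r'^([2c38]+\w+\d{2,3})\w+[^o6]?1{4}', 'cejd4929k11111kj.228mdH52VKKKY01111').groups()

The match spans [0:14] → 'cejd4929k11111'.
Captured: group 1 = 'cejd4929'.

('cejd4929',)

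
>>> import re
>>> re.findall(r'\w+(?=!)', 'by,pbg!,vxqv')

Lookahead/lookbehind check context without consuming it, so the matched span excludes the asserted characters.
Scanning left to right: at [3:6] → 'pbg'.
No capturing groups, so `findall` returns the 1 full match string.

['pbg']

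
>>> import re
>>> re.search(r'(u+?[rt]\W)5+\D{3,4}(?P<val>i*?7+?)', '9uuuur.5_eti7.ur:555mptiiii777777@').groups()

The match spans [1:13] → 'uuuur.5_eti7'.
Captured: group 1 = 'uuuur.', group 2 = '7'.

('uuuur.', '7')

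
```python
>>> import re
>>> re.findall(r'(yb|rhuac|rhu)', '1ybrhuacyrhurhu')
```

['yb', 'rhuac', 'rhu', 'rhu']

Alternation isn't longest-match — the leftmost alternative that fits at this position is chosen.
With a single group, `findall` returns only what that group captured — 4 items.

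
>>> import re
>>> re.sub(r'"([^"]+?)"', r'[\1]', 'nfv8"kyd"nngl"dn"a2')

Each match is replaced using the text its own group 1 captured.

'nfv8[kyd]nngl[dn]a2'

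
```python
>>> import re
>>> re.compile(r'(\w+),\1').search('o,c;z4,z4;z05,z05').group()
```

'z4,z4'

`\1` is not a pattern — it's the concrete string captured by group 1, re-applied verbatim.
The match spans [4:9] → 'z4,z4'.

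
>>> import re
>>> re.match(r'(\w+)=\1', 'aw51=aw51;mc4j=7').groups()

('aw51',)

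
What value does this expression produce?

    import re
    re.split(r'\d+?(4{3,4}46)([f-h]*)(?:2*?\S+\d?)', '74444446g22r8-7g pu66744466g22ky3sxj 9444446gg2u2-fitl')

['', '444446', 'g', ' pu66744466g22ky3sxj ', '444446', 'gg', '']

The group in the pattern means `split` returns the separators' captures alongside the pieces.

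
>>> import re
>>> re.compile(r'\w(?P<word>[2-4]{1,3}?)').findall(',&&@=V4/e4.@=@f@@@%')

['4', '4']

This matches a word character; then 1 to 3 of a character in [2-4] (lazy) (captured as 'word').
Scanning left to right: at [5:7] match 'V4', group 1 = '4'; at [8:10] match 'e4', group 1 = '4'.
`findall` collects group 1 from each match (2 total).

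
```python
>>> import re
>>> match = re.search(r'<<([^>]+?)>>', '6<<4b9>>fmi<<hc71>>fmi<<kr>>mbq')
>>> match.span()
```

(1, 8)

The match spans [1:8] → '<<4b9>>'.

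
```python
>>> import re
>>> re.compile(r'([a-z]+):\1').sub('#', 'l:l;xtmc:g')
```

A backreference is literal: `\1` must see the identical characters the first group matched.
Each match is replaced by '#'.

'#;xtmc:g'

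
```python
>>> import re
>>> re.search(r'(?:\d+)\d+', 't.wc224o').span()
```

(4, 7)

The pattern matches one or more of a digit (non-capturing group); then one or more of a digit.
Unlike `match`, `search` isn't anchored — it looks for the pattern anywhere in the string.
The match spans [4:7] → '224'.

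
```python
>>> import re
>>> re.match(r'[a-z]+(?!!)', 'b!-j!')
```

None

`match` is anchored at position 0; if the pattern doesn't fit there, it returns None.
Here position 0 doesn't satisfy it, so the call returns None.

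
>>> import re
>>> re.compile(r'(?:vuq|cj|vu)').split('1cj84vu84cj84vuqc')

['1', '84', '84', '84', 'c']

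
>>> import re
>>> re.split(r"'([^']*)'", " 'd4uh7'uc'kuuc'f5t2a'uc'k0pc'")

[' ', 'd4uh7', 'uc', 'kuuc', 'f5t2a', 'uc', "k0pc'"]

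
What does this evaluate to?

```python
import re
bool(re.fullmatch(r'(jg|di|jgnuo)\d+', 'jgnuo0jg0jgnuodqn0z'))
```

`re.fullmatch` requires the pattern to consume the entire string.
Here the pattern can't cover the whole string, so the call returns None, and `bool(None)` is False.

False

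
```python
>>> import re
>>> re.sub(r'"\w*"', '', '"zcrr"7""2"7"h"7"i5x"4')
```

Matches: at [0:6] → '"zcrr"'; at [7:9] → '""'; at [10:13] → '"7"'; at [14:17] → '"7"'.
Every occurrence is swapped for ''.

'72hi5x"4'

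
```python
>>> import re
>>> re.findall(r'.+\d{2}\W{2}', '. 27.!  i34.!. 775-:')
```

['. 27.!  i34.!. 775-:']

Pattern: one or more of any character; then exactly 2 of a digit, then exactly 2 of a non-word character.
Matches: at [0:20] → '. 27.!  i34.!. 775-:'.
`findall` yields the raw match text (1 of them) because the pattern has no groups.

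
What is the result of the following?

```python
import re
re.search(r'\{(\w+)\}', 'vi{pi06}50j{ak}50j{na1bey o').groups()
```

('pi06',)

`re.search` tries every starting position until one works.
The match spans [2:8] → '{pi06}'.
Captured: group 1 = 'pi06'.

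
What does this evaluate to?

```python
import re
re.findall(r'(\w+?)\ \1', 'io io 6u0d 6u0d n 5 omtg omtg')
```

['io', '6u0d', 'omtg']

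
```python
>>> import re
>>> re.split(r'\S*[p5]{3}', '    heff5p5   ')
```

This matches zero or more of a non-whitespace character; then exactly 3 of one of [p5].
Matches to split on: at [4:11] → 'heff5p5'.
`split` removes every match and returns the 2 fragments in between.

['    ', '   ']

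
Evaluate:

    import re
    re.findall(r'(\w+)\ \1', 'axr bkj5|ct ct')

The backreference `\1` re-matches whatever the first group consumed, character for character.
`findall` collects group 1 from the one match (1 total).

['ct']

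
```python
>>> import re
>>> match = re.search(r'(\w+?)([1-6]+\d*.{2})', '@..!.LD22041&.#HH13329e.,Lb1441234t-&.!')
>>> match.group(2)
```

'22041&.'

Pattern: one or more of a word character (lazy) (captured); then one or more of a character in [1-6], then zero or more of a digit, then exactly 2 of any character (captured).
With the lazy modifier that quantifier settles for the fewest repetitions that let the rest of the pattern succeed (the atoms after it are unaffected and can still be greedy).
`search` walks the string left to right and returns the first match it finds.
The match spans [5:14] → 'LD22041&.'.
Captured: group 1 = 'LD', group 2 = '22041&.'.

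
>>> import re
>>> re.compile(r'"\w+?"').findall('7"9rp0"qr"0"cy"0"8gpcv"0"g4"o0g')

['"9rp0"', '"0"', '"0"', '"0"']

Scanning left to right: at [1:7] → '"9rp0"'; at [9:12] → '"0"'; at [14:17] → '"0"'; at [22:25] → '"0"'.
`findall` yields the raw match text (4 of them) because the pattern has no groups.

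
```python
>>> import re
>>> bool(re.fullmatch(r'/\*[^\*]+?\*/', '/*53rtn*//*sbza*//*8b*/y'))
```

False

`re.fullmatch` requires the pattern to consume the entire string.
Here the pattern can't cover the whole string, so the call returns None, and `bool(None)` is False.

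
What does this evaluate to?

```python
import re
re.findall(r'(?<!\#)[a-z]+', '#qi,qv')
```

['i', 'qv']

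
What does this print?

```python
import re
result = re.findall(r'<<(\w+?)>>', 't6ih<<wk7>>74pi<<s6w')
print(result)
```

['wk7']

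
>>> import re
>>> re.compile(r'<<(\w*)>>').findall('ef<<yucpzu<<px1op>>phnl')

['px1op']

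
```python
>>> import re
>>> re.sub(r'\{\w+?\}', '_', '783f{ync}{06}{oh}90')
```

'783f___90'

Matches: at [4:9] → '{ync}'; at [9:13] → '{06}'; at [13:17] → '{oh}'.
Each match is replaced by '_'.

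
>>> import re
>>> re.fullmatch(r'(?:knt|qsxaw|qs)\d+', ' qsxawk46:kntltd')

None

`re.fullmatch` is like wrapping the pattern in `^…$` (in single-line mode).
Here the string isn't matched end-to-end, so the call returns None.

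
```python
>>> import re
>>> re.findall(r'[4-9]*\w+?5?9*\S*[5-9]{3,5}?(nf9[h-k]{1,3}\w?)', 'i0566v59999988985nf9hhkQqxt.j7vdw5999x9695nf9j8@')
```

The pattern matches zero or more of a character in [4-9], then one or more of a word character (lazy), then optionally the literal '5'; then zero or more of a literal '9', then zero or more of a non-whitespace character, then 3 to 5 of a character in [5-9] (lazy); then the literal 'nf9', then 1 to 3 of a character in [h-k], then optionally a word character (captured).
Matches: at [0:47] match 'i0566v59999988985nf9hhkQqxt.j7vdw5999x9695nf9j8', group 1 = 'nf9j8'.
`findall` collects group 1 from the one match (1 total).

['nf9j8']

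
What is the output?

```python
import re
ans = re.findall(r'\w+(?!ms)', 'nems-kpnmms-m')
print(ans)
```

['nems', 'kpnmms', 'm']

The negative lookaround is zero-width — it rules out positions where the adjacent text would match, without consuming anything.
`findall` yields the raw match text (3 of them) because the pattern has no groups.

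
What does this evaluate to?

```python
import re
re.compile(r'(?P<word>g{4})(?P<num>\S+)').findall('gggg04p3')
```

[('gggg', '04p3')]

The pattern matches exactly 4 of a literal 'g' (captured as 'word'); then one or more of a non-whitespace character (captured as 'num').
Matches: at [0:8] match 'gggg04p3', groups = ('gggg', '04p3').
2 groups means the one result is a tuple of 2 captured strings — 1 here.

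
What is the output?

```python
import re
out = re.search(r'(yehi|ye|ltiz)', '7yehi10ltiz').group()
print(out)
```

Alternation isn't longest-match — the leftmost alternative that fits at this position is chosen.
`search` walks the string left to right and returns the first match it finds.
The match spans [1:5] → 'yehi'.
Captured: group 1 = 'yehi'.

yehi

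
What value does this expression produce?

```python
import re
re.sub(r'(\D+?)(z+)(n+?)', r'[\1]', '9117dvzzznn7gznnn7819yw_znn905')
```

'9117[dv]n7[g]nn7819[yw_]n905'

Pattern: one or more of a non-digit (lazy) (captured); then one or more of a literal 'z' (captured); then one or more of a literal 'n' (lazy) (captured).
Because the quantifier is non-greedy, it stops expanding at the earliest point where the rest of the pattern can succeed.
Matches: at [4:10] → 'dvzzzn'; at [12:15] → 'gzn'; at [21:26] → 'yw_zn'.
`\1` in the replacement pulls in group 1's text for each match.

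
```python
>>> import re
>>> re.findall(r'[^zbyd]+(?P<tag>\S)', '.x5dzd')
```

['d']

The pattern matches one or more of any character except [zbyd]; then a non-whitespace character (captured as 'tag').
Scanning left to right: at [0:4] match '.x5d', group 1 = 'd'.
Because there's exactly one group, `findall` drops the full match and keeps group 1 from the one hit.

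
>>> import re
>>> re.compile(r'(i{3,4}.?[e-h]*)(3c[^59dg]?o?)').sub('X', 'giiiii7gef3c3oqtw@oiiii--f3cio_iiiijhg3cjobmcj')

'giXqtw@oiiii--f3cio_Xbmcj'

Every occurrence is swapped for 'X'.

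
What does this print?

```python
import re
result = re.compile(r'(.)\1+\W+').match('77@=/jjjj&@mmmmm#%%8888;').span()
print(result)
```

(0, 5)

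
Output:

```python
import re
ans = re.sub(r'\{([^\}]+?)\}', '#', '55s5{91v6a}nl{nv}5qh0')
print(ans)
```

55s5#nl#5qh0

Matches: at [4:11] → '{91v6a}'; at [13:17] → '{nv}'.
Every occurrence is swapped for '#'.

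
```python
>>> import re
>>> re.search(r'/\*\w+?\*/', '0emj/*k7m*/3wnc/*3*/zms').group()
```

'/*k7m*/'

`re.search` tries every starting position until one works.
The match spans [4:11] → '/*k7m*/'.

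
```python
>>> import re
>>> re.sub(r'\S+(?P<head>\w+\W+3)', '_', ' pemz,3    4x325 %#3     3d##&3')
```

This matches one or more of a non-whitespace character; then one or more of a word character, then one or more of a non-word character, then a literal '3' (captured as 'head').
Matches: at [1:7] → 'pemz,3'; at [11:20] → '4x325 %#3'; at [25:31] → '3d##&3'.
Every occurrence is swapped for '_'.

' _    _     _'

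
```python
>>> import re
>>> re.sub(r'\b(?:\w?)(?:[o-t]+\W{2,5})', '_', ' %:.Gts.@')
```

' %:._'

The pattern matches a word boundary (`\b`, zero-width); then optionally a word character (non-capturing group); then one or more of a character in [o-t], then 2 to 5 of a non-word character (non-capturing group).
Matches: at [4:9] → 'Gts.@'.
Each match is replaced by '_'.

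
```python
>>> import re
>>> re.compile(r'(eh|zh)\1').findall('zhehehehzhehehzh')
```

['eh', 'eh']

`\1` has to match the exact text group 1 already captured.
One capturing group, so `findall` returns just the captured substring from each match — 2 in all.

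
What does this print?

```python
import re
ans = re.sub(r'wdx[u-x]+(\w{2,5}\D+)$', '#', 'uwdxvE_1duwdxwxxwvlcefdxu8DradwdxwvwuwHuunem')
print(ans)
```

uwdxvE_1duwdxwxxwvlcefdxu8Drad#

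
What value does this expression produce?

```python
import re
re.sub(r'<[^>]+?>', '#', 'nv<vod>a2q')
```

Matches: at [2:7] → '<vod>'.
Each match is replaced by '#'.

'nv#a2q'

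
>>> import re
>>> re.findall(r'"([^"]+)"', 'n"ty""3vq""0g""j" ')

Matches: at [1:5] match '"ty"', group 1 = 'ty'; at [5:10] match '"3vq"', group 1 = '3vq'; at [10:14] match '"0g"', group 1 = '0g'; at [14:17] match '"j"', group 1 = 'j'.
`findall` collects group 1 from each match (4 total).

['ty', '3vq', '0g', 'j']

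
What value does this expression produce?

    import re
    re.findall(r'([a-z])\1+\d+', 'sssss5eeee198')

['s', 'e']

After group 1 captures some text, `\1` only succeeds where that same text appears again.
`findall` collects group 1 from each match (2 total).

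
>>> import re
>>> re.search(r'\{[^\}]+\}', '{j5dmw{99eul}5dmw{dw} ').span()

(0, 13)

`search` walks the string left to right and returns the first match it finds.
The match spans [0:13] → '{j5dmw{99eul}'.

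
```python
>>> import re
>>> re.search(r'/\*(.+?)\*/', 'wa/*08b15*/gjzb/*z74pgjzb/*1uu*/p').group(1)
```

'08b15'

A non-greedy quantifier consumes as few characters as it can — just enough that the remainder of the pattern still matches from where it stops; whatever follows it matches normally.
`search` walks the string left to right and returns the first match it finds.
The match spans [2:11] → '/*08b15*/'.
Captured: group 1 = '08b15'.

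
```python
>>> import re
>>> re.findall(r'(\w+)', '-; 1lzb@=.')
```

['1lzb']

One capturing group, so `findall` returns just the captured substring from the one match — 1 in all.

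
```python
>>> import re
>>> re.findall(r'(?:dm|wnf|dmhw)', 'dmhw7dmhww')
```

['dm', 'dm']

Branches in `(...|...)` are attempted left-to-right; the first branch that allows the whole pattern to succeed is taken.
Since nothing is captured, `findall` lists the 2 matched substrings directly.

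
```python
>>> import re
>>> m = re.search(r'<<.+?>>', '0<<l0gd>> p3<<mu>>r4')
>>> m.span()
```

With the lazy modifier that quantifier settles for the fewest repetitions that let the rest of the pattern succeed (the atoms after it are unaffected and can still be greedy).
`re.search` scans for the first position where the pattern succeeds.
The match spans [1:9] → '<<l0gd>>'.

(1, 9)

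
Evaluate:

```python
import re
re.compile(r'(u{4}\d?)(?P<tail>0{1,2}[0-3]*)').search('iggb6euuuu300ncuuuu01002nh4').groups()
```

The pattern matches exactly 4 of the literal 'u', then optionally a digit (captured); then 1 to 2 of a literal '0', then zero or more of a character in [0-3] (captured as 'tail').
Unlike `match`, `search` isn't anchored — it looks for the pattern anywhere in the string.
The match spans [6:13] → 'uuuu300'.
Captured: group 1 = 'uuuu3', group 2 = '00'.

('uuuu3', '00')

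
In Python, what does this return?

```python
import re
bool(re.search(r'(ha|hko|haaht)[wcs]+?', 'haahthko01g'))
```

Here the pattern never matches, so the call returns None, and `bool(None)` is False.

False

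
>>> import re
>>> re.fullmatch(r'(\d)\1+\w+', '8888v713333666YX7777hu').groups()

('8',)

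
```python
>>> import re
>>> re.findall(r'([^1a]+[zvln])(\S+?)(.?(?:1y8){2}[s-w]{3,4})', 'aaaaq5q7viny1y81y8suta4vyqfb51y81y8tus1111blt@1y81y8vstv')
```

With the lazy modifier that quantifier settles for the fewest repetitions that let the rest of the pattern succeed (the atoms after it are unaffected and can still be greedy).
Multiple groups make `findall` return tuples — one 3-tuple for each match.

[('q5q7vin', 'y', '1y81y8sut'), ('4v', 'yqfb', '51y81y8tus'), ('bl', 't', '@1y81y8vstv')]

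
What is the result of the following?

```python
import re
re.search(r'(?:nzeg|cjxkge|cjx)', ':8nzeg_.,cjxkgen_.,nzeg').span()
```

Unlike `match`, `search` isn't anchored — it looks for the pattern anywhere in the string.
The match spans [2:6] → 'nzeg'.

(2, 6)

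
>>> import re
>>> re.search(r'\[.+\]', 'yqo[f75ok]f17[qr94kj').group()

'[f75ok]'

`search` walks the string left to right and returns the first match it finds.
The match spans [3:10] → '[f75ok]'.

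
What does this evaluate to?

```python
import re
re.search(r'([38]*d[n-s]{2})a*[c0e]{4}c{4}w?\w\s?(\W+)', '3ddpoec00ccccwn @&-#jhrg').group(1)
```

The match spans [2:20] → 'dpoec00ccccwn @&-#'.
Captured: group 1 = 'dpo', group 2 = '@&-#'.

'dpo'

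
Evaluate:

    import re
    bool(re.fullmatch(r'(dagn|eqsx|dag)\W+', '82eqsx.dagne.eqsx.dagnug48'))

`re.fullmatch` is like wrapping the pattern in `^…$` (in single-line mode).
Here there's no way to consume every character, so the call returns None, and `bool(None)` is False.

False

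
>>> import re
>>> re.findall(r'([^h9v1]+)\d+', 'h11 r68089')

Pattern: one or more of any character except [h9v1] (captured); then one or more of a digit.
Walking the string: at [3:10] match ' r68089', group 1 = ' r6808'.
With a single group, `findall` returns only what that group captured — 1 item.

[' r6808']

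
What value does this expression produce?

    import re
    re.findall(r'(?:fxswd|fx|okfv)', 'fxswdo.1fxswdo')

['fxswd', 'fxswd']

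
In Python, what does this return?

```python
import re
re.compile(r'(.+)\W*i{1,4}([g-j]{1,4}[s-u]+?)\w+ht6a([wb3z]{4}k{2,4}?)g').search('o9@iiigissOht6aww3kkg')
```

None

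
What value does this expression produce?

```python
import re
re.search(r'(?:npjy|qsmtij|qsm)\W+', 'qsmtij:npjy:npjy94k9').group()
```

'qsmtij:'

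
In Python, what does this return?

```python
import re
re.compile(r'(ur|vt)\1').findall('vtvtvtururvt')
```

['vt', 'ur']

After group 1 captures some text, `\1` only succeeds where that same text appears again.
`findall` collects group 1 from each match (2 total).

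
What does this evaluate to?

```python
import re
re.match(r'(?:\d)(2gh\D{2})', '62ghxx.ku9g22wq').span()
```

(0, 6)

`match` is anchored at position 0; if the pattern doesn't fit there, it returns None.
The match spans [0:6] → '62ghxx'.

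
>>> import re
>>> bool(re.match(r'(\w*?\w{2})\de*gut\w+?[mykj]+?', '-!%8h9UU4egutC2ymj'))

False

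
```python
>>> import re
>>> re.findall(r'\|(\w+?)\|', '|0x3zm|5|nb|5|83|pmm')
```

['0x3zm', 'nb', '83']

Walking the string: at [0:7] match '|0x3zm|', group 1 = '0x3zm'; at [8:12] match '|nb|', group 1 = 'nb'; at [13:17] match '|83|', group 1 = '83'.
Because there's exactly one group, `findall` drops the full match and keeps group 1 from each hit.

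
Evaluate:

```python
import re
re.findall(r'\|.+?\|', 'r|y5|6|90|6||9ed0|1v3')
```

Scanning left to right: at [1:5] → '|y5|'; at [6:10] → '|90|'; at [11:18] → '||9ed0|'.
With no groups in the pattern, `findall` gives back each whole match — 3 here.

['|y5|', '|90|', '||9ed0|']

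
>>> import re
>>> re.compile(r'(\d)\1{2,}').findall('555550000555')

The backreference `\1` re-matches whatever the first group consumed, character for character.
Walking the string: at [0:5] match '55555', group 1 = '5'; at [5:9] match '0000', group 1 = '0'; at [9:12] match '555', group 1 = '5'.
`findall` collects group 1 from each match (3 total).

['5', '0', '5']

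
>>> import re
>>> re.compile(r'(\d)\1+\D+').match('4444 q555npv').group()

'4444 q'

With `match`, the pattern is implicitly anchored at the beginning.
The match spans [0:6] → '4444 q'.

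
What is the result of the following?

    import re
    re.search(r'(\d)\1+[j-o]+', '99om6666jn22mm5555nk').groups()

('9',)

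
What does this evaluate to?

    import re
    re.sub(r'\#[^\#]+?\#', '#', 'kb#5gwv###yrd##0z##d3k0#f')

'kb#####f'

Matches: at [2:8] → '#5gwv#'; at [9:14] → '#yrd#'; at [14:18] → '#0z#'; at [18:24] → '#d3k0#'.
Each match is replaced by '#'.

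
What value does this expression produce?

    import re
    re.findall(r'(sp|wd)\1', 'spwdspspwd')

['sp']

`\1` has to match the exact text group 1 already captured.
With a single group, `findall` returns only what that group captured — 1 item.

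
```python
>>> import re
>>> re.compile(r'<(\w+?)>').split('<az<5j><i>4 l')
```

['<az', '5j', '', 'i', '4 l']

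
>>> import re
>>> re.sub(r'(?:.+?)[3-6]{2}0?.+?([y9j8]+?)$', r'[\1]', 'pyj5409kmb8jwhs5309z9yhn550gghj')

'[j]'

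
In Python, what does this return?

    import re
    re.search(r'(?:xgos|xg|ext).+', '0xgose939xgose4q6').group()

The match spans [1:17] → 'xgose939xgose4q6'.

'xgose939xgose4q6'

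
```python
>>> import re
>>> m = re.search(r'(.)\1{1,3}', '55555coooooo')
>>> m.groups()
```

('5',)

A backreference is literal: `\1` must see the identical characters the first group matched.
`re.search` scans for the first position where the pattern succeeds.
The match spans [0:4] → '5555'.
Captured: group 1 = '5'.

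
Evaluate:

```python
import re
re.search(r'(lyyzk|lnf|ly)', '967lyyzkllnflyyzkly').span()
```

The regex engine tests alternatives in the order written; an earlier branch that matches wins even if a later one would match more.
`re.search` tries every starting position until one works.
The match spans [3:8] → 'lyyzk'.
Captured: group 1 = 'lyyzk'.

(3, 8)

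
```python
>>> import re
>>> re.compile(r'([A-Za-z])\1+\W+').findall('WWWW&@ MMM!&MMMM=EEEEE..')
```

['W', 'M', 'M', 'E']

The backreference `\1` re-matches whatever the first group consumed, character for character.
Matches: at [0:7] match 'WWWW&@ ', group 1 = 'W'; at [7:12] match 'MMM!&', group 1 = 'M'; at [12:17] match 'MMMM=', group 1 = 'M'; at [17:24] match 'EEEEE..', group 1 = 'E'.
`findall` collects group 1 from each match (4 total).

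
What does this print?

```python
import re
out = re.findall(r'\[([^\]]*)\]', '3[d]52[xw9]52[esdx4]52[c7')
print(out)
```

['d', 'xw9', 'esdx4']

Walking the string: at [1:4] match '[d]', group 1 = 'd'; at [6:11] match '[xw9]', group 1 = 'xw9'; at [13:20] match '[esdx4]', group 1 = 'esdx4'.
With a single group, `findall` returns only what that group captured — 3 items.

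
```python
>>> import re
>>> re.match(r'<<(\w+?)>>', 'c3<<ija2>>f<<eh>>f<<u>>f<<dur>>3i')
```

None

With `match`, the pattern is implicitly anchored at the beginning.
Here the string doesn't start with a match, so the call returns None.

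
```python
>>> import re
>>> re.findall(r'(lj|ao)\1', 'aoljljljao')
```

['lj']

`\1` is not a pattern — it's the concrete string captured by group 1, re-applied verbatim.
Matches: at [2:6] match 'ljlj', group 1 = 'lj'.
Because there's exactly one group, `findall` drops the full match and keeps group 1 from the one hit.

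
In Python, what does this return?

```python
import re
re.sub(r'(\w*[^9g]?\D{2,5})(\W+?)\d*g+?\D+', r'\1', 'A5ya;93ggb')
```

Pattern: zero or more of a word character, then optionally any character except [9g], then 2 to 5 of a non-digit (captured); then one or more of a non-word character (lazy) (captured); then zero or more of a digit, then one or more of a literal 'g' (lazy), then one or more of a non-digit.
Matches: at [0:10] → 'A5ya;93ggb'.
The replacement refers to a captured group, so each match is rewritten using its own captured text.

'A5ya'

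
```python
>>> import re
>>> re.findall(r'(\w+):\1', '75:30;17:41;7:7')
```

['7']

After group 1 captures some text, `\1` only succeeds where that same text appears again.
Scanning left to right: at [12:15] match '7:7', group 1 = '7'.
`findall` collects group 1 from the one match (1 total).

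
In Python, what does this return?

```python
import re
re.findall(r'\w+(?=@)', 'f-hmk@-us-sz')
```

['hmk']

Because the assertion is zero-width, the text it checks is not consumed and won't appear in the result.
Walking the string: at [2:5] → 'hmk'.
With no groups in the pattern, `findall` gives back each whole match — 1 here.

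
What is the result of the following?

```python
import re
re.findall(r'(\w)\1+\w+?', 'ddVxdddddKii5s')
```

['d', 'd', 'i']

`\1` has to match the exact text group 1 already captured.
Matches: at [0:3] match 'ddV', group 1 = 'd'; at [4:10] match 'dddddK', group 1 = 'd'; at [10:13] match 'ii5', group 1 = 'i'.
`findall` collects group 1 from each match (3 total).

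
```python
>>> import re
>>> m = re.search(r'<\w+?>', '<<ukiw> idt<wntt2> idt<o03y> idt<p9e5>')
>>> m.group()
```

'<ukiw>'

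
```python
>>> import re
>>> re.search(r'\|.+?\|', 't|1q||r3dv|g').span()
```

(1, 5)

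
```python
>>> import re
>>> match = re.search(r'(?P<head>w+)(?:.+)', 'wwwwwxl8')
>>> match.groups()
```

The match spans [0:8] → 'wwwwwxl8'.
Captured: group 1 = 'wwwww'.

('wwwww',)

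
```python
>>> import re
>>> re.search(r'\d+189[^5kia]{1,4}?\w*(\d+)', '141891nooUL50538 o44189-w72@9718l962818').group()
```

'141891nooUL50538'

Pattern: one or more of a digit, then the literal '189'; then 1 to 4 of any character except [5kia] (lazy), then zero or more of a word character; then one or more of a digit (captured).
The match spans [0:16] → '141891nooUL50538'.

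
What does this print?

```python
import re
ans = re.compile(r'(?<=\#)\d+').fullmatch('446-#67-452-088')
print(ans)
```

None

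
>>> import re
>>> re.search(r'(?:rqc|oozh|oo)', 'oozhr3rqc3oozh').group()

'oozh'

The regex engine tests alternatives in the order written; an earlier branch that matches wins even if a later one would match more.
`re.search` scans for the first position where the pattern succeeds.
The match spans [0:4] → 'oozh'.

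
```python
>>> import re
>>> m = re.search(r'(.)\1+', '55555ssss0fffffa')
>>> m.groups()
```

The match spans [0:5] → '55555'.
Captured: group 1 = '5'.

('5',)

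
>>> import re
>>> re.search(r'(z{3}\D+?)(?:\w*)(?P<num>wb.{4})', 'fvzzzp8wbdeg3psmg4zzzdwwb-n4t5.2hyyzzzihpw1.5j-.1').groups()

The match spans [2:29] → 'zzzp8wbdeg3psmg4zzzdwwb-n4t'.
Captured: group 1 = 'zzzp', group 2 = 'wb-n4t'.

('zzzp', 'wb-n4t')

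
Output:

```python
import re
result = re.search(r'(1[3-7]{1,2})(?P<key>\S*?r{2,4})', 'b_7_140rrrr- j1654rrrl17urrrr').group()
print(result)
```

140rrrr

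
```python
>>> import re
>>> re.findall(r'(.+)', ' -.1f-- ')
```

This matches one or more of any character (captured).
Scanning left to right: at [0:8] match ' -.1f-- ', group 1 = ' -.1f-- '.
`findall` collects group 1 from the one match (1 total).

[' -.1f-- ']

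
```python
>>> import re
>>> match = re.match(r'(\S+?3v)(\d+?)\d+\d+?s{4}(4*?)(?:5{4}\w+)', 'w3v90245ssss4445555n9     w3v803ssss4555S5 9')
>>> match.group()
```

This matches one or more of a non-whitespace character (lazy), then the literal '3v' (captured); then one or more of a digit (lazy) (captured); then one or more of a digit, then one or more of a digit (lazy), then exactly 4 of a literal 's'; then zero or more of a literal '4' (lazy) (captured); then exactly 4 of the literal '5', then one or more of a word character (non-capturing group).
With `match`, the pattern is implicitly anchored at the beginning.
The match spans [0:21] → 'w3v90245ssss4445555n9'.
Captured: group 1 = 'w3v', group 2 = '9', group 3 = '444'.

'w3v90245ssss4445555n9'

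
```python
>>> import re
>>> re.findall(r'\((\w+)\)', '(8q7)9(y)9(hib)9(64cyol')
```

`findall` collects group 1 from each match (3 total).

['8q7', 'y', 'hib']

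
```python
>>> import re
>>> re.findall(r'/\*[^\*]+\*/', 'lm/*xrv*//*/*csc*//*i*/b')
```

['/*xrv*/', '/*csc*/', '/*i*/']

Scanning left to right: at [2:9] → '/*xrv*/'; at [11:18] → '/*csc*/'; at [18:23] → '/*i*/'.
`findall` yields the raw match text (3 of them) because the pattern has no groups.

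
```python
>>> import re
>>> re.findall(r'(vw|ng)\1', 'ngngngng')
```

['ng', 'ng']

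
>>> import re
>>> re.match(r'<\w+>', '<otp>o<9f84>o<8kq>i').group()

'<otp>'

`match` is anchored at position 0; if the pattern doesn't fit there, it returns None.
The match spans [0:5] → '<otp>'.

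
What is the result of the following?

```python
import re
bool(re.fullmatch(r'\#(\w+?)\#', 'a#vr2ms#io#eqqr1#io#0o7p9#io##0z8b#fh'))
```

`re.fullmatch` is like wrapping the pattern in `^…$` (in single-line mode).
Here there's no way to consume every character, so the call returns None, and `bool(None)` is False.

False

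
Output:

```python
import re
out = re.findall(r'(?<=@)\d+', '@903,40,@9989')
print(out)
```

['903', '9989']

Because the assertion is zero-width, the text it checks is not consumed and won't appear in the result.
Matches: at [1:4] → '903'; at [9:13] → '9989'.
Since nothing is captured, `findall` lists the 2 matched substrings directly.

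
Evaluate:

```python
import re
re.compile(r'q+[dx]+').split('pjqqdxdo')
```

['pj', 'o']

Each match becomes a cut point; 2 segments remain.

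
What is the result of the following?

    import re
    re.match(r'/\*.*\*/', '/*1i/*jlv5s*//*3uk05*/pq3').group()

'/*1i/*jlv5s*//*3uk05*/'

`re.match` only tries the pattern at the start of the string.
The match spans [0:22] → '/*1i/*jlv5s*//*3uk05*/'.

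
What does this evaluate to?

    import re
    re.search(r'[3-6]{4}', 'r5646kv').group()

'5646'

Pattern: exactly 4 of a character in [3-6].
The match spans [1:5] → '5646'.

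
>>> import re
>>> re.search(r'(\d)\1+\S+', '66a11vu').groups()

('6',)

After group 1 captures some text, `\1` only succeeds where that same text appears again.
Unlike `match`, `search` isn't anchored — it looks for the pattern anywhere in the string.
The match spans [0:7] → '66a11vu'.
Captured: group 1 = '6'.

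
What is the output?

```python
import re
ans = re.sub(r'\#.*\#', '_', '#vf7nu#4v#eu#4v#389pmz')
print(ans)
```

_389pmz

Every occurrence is swapped for '_'.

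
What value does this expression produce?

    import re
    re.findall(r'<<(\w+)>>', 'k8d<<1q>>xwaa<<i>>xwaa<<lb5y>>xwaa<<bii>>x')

['1q', 'i', 'lb5y', 'bii']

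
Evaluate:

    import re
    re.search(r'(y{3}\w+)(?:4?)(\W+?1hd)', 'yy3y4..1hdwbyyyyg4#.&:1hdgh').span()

This matches exactly 3 of the literal 'y', then one or more of a word character (captured); then optionally a literal '4' (non-capturing group); then one or more of a non-word character (lazy), then the literal '1hd' (captured).
`re.search` scans for the first position where the pattern succeeds.
The match spans [12:25] → 'yyyyg4#.&:1hd'.
Captured: group 1 = 'yyyyg4', group 2 = '#.&:1hd'.

(12, 25)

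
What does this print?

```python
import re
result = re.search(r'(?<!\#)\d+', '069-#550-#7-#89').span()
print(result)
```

The negative lookahead/lookbehind blocks any match where the forbidden context is present.
`re.search` scans for the first position where the pattern succeeds.
The match spans [0:3] → '069'.

(0, 3)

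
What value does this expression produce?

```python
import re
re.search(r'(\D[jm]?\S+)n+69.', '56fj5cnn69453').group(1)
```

This matches a non-digit, then optionally one of [jm], then one or more of a non-whitespace character (captured); then one or more of the literal 'n', then the literal '69', then any character.
`re.search` tries every starting position until one works.
The match spans [2:11] → 'fj5cnn694'.
Captured: group 1 = 'fj5cn'.

'fj5cn'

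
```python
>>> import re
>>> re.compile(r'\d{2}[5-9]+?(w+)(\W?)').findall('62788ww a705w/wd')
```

[('ww', ' '), ('w', '/')]

This matches exactly 2 of a digit, then one or more of a character in [5-9] (lazy); then one or more of a literal 'w' (captured); then optionally a non-word character (captured).
Scanning left to right: at [0:8] match '62788ww ', groups = ('ww', ' '); at [9:14] match '705w/', groups = ('w', '/').
With 2 capturing groups, `findall` returns a 2-tuple per match.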